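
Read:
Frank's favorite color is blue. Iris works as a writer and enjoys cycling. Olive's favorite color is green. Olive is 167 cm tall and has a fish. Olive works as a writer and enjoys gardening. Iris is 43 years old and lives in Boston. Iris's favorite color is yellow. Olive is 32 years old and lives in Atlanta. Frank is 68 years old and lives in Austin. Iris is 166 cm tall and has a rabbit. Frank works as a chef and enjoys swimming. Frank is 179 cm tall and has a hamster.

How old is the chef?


The chef is Frank, age 68

68


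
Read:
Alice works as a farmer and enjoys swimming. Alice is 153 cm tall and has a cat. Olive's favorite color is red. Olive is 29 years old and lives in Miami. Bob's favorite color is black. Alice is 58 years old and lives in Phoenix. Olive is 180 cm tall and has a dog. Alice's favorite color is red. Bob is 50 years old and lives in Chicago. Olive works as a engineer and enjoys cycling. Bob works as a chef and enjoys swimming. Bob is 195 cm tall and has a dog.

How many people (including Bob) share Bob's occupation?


Bob is a chef. Count = 1

1


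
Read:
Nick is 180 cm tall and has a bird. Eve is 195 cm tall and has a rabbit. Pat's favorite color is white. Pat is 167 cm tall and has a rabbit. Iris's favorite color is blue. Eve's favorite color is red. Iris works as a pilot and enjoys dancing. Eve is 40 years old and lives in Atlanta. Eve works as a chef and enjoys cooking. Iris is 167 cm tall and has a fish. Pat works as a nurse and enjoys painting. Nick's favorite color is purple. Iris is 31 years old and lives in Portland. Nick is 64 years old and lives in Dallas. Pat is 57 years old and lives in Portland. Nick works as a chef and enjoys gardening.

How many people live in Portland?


Count in Portland: 2

2


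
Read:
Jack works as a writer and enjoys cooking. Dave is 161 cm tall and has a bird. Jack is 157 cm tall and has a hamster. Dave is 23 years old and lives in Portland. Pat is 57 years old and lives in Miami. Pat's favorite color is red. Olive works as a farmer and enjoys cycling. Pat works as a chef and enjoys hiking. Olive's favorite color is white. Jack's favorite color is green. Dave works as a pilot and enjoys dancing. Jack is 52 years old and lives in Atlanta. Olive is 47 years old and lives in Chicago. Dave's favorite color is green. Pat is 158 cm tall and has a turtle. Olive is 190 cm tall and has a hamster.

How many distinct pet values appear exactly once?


Unique pet values: 2

2


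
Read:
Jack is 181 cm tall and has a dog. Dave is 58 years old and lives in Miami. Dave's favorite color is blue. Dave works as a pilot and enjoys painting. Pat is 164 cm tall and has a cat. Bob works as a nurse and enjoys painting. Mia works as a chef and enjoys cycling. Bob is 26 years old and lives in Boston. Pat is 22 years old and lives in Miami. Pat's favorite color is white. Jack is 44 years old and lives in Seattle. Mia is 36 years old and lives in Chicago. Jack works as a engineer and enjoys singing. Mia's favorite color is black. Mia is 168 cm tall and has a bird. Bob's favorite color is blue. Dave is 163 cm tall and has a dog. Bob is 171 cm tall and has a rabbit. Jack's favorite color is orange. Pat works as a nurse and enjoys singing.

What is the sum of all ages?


22+44+58+26+36 = 186

186


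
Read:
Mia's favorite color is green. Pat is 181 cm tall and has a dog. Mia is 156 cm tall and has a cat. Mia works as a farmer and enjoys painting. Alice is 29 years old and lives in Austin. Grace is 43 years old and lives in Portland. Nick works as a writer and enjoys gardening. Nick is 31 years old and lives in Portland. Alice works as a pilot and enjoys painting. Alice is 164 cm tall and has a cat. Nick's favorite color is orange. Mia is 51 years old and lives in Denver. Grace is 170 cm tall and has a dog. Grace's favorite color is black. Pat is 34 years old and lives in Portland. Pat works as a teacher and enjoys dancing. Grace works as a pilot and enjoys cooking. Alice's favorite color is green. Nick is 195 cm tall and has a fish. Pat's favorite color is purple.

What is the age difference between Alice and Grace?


|29 - 43| = 14

14


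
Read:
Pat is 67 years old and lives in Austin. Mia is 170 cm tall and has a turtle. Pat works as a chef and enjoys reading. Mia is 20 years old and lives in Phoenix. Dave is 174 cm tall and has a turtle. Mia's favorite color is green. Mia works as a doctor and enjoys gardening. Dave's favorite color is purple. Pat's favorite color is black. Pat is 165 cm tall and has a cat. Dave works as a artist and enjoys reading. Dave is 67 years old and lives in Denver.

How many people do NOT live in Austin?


Not in Austin: 2

2


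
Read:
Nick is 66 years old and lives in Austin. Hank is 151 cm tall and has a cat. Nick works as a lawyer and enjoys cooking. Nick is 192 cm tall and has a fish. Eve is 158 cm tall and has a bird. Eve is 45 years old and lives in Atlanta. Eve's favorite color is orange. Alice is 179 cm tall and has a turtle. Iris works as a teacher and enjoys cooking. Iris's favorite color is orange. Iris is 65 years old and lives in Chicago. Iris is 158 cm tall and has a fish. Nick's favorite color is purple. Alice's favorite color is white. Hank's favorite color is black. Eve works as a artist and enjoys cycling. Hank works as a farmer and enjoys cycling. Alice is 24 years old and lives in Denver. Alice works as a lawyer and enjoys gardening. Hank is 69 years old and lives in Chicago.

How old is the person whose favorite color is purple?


Person with favorite color=purple is Nick, age 66

66


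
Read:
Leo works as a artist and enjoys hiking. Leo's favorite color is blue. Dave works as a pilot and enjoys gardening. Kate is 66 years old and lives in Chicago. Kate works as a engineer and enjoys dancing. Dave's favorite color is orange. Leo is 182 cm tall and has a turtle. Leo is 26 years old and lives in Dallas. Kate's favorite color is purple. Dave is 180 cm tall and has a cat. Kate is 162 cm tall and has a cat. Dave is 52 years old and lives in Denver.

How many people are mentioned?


People: Dave, Leo, Kate. Count = 3

3


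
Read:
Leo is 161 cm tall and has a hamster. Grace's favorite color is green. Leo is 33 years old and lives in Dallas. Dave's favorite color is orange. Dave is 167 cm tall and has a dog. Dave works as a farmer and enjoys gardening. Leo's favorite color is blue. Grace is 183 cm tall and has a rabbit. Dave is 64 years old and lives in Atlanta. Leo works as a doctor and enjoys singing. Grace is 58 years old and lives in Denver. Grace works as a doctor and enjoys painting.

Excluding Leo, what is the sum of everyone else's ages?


Sum (excluding Leo): 122

122


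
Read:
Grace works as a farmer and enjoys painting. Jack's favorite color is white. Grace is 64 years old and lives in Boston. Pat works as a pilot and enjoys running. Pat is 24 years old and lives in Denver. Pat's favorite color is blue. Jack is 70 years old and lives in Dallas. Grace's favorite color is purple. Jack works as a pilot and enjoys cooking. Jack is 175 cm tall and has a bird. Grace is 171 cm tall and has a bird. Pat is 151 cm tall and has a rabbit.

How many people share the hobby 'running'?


Count: 1

1


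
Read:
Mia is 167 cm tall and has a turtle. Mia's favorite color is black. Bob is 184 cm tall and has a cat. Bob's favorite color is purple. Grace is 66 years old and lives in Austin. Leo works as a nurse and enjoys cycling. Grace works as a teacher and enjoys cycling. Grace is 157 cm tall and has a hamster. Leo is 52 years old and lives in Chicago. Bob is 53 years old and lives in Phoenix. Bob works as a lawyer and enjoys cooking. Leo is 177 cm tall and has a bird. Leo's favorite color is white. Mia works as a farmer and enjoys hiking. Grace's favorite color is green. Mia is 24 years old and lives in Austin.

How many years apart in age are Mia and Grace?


24 vs 66, diff = 42

42


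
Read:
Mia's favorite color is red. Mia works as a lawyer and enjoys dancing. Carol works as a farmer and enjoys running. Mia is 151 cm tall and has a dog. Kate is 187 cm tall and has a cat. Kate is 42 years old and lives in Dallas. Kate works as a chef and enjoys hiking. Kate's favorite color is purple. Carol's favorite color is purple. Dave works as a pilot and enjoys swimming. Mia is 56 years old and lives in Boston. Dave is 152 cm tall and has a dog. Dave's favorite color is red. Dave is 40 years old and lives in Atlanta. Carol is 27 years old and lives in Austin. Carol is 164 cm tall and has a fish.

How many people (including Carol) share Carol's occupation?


Carol is a farmer. Count = 1

1


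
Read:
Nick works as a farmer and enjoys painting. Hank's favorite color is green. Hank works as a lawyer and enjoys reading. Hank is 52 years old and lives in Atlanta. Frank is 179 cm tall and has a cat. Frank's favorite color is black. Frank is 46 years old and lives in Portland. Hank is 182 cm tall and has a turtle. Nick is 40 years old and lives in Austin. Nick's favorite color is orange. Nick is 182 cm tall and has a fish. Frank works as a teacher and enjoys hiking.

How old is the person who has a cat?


Person with cat is Frank, age 46

46


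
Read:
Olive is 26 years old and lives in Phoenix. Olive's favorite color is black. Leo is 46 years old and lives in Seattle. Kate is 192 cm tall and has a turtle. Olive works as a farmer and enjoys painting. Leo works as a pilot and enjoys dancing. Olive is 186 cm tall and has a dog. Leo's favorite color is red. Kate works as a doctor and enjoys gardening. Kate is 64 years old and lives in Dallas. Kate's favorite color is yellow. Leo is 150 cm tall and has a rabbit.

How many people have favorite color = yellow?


Count: 1

1


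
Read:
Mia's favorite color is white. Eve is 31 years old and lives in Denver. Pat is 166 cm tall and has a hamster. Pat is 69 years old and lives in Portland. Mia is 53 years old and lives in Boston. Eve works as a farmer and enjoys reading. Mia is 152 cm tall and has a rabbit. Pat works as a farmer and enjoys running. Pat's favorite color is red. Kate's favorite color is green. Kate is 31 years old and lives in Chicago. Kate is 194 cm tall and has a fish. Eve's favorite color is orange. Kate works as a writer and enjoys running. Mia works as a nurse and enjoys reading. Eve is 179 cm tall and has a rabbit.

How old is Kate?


Kate is 31 years old

31


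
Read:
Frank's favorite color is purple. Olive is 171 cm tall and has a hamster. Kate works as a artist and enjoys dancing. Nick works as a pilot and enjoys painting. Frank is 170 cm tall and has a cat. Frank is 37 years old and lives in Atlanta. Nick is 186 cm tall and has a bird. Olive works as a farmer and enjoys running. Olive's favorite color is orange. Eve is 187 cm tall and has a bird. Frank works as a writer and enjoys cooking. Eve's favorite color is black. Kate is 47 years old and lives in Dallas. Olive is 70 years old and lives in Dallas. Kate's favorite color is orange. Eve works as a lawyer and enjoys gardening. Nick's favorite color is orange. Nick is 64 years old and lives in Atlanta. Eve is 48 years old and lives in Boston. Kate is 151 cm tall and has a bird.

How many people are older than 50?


Filter: 2

2


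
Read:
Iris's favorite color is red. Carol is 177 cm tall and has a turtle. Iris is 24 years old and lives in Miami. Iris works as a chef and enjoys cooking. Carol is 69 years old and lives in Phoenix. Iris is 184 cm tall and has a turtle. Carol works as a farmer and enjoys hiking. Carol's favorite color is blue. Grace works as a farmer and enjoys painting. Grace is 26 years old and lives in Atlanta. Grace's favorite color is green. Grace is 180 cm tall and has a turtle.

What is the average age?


Sum=119, n=3, avg=39.67

39.67


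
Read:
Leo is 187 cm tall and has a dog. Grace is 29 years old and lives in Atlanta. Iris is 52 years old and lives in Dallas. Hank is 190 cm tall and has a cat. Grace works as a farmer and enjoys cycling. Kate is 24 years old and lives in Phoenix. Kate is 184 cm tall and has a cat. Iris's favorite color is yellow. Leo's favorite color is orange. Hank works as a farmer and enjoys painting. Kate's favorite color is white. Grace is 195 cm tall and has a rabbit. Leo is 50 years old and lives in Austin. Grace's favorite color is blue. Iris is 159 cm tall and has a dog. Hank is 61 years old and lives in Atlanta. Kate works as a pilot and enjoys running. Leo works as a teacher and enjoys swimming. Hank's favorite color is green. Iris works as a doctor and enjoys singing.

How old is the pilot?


The pilot is Kate, age 24

24


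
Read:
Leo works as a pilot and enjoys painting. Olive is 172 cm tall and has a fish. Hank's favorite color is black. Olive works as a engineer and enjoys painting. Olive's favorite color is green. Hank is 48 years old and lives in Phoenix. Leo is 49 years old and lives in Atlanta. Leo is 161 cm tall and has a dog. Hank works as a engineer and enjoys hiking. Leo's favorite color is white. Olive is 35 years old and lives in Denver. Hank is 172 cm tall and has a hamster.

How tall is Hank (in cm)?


Hank is 172 cm tall

172


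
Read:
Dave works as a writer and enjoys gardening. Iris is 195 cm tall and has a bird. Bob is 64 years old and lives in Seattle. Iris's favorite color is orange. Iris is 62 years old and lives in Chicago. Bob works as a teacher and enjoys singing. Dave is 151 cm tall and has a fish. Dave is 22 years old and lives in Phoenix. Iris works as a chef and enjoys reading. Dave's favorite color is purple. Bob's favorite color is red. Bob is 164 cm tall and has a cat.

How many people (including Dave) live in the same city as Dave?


Dave lives in Phoenix. Count = 1

1


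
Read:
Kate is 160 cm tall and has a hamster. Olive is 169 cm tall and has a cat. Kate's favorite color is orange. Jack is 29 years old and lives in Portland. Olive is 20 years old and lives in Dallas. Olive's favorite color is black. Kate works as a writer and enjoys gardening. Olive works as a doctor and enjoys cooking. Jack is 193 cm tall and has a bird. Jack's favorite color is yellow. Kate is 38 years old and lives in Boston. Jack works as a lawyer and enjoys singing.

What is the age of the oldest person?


Oldest: Kate at 38

38


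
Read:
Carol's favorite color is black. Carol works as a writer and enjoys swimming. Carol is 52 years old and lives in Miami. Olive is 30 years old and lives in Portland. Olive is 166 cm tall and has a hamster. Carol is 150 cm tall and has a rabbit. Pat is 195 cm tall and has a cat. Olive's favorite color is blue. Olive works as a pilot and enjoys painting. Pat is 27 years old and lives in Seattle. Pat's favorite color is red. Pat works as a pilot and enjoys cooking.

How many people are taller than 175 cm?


Taller than 175: 1

1


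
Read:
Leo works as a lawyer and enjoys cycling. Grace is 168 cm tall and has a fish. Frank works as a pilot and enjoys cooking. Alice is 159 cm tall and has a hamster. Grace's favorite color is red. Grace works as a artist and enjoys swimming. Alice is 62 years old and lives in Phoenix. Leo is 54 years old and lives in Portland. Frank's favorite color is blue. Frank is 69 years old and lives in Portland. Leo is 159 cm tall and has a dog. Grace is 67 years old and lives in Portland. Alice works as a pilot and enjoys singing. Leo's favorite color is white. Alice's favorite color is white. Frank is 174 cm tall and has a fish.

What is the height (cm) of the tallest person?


Tallest: Frank at 174 cm

174


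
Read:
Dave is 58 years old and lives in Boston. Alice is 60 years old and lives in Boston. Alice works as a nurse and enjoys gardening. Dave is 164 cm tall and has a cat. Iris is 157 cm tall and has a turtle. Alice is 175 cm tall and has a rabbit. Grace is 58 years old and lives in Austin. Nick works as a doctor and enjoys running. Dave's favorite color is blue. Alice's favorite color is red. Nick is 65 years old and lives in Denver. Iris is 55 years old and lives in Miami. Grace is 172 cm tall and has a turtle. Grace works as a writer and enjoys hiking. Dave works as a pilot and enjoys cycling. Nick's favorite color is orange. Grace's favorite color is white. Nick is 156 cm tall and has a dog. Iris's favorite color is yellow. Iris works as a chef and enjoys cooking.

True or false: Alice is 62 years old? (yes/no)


Alice is actually 60. no

no


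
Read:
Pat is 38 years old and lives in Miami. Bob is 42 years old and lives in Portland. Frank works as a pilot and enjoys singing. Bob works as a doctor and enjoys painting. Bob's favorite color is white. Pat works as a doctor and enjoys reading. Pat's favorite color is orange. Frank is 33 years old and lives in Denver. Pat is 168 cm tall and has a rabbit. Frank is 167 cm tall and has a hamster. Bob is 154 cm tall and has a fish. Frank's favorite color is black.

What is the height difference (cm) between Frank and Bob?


|167 - 154| = 13

13


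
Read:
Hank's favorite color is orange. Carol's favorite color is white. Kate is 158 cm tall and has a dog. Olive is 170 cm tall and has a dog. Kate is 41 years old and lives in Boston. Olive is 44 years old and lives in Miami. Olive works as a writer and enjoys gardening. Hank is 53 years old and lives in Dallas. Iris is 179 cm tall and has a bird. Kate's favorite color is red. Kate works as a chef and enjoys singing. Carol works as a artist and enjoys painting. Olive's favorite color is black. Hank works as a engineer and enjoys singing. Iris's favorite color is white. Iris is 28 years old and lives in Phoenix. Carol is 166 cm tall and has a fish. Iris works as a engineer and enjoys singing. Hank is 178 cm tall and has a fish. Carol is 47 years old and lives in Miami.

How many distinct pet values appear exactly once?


Unique pet values: 1

1


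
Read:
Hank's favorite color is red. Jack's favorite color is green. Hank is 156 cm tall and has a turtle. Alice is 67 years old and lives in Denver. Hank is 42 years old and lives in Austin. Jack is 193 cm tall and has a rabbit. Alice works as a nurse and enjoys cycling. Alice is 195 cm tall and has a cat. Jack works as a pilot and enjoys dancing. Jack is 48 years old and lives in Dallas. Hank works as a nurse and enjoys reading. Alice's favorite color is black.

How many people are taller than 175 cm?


Taller than 175: 2

2


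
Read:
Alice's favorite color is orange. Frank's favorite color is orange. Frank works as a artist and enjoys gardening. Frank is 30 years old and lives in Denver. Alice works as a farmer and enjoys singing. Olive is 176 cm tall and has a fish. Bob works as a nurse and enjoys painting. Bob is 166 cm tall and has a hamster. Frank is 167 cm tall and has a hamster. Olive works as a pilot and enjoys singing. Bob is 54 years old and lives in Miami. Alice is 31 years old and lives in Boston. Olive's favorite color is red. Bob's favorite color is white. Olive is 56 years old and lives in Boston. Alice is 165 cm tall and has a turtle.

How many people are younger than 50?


Filter: 2

2


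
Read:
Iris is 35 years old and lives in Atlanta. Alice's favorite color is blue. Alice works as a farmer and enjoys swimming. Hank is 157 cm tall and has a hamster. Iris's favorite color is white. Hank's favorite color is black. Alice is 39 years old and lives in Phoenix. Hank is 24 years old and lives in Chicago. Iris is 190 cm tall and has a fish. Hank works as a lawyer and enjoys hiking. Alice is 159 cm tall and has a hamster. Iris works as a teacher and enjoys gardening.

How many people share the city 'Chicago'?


Count: 1

1


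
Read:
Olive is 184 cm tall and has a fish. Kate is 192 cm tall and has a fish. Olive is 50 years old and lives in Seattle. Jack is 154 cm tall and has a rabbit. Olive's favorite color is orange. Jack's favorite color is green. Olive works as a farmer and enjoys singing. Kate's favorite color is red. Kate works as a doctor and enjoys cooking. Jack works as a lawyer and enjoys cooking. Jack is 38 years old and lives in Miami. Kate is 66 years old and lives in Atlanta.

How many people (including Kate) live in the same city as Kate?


Kate lives in Atlanta. Count = 1

1


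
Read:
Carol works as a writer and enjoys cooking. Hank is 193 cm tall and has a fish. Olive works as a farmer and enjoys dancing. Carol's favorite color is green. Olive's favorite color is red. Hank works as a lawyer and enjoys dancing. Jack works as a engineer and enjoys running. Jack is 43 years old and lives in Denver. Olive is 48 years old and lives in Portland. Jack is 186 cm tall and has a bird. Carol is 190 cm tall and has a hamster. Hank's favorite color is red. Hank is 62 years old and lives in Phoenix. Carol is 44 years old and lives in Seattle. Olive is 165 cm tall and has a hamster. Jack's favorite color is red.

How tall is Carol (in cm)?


Carol is 190 cm tall

190


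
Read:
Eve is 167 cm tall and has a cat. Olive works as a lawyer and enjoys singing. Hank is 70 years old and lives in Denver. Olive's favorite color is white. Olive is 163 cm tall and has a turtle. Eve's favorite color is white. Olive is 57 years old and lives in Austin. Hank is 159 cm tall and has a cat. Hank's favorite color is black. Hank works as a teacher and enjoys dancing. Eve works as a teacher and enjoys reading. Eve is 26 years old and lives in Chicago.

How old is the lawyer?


The lawyer is Olive, age 57

57


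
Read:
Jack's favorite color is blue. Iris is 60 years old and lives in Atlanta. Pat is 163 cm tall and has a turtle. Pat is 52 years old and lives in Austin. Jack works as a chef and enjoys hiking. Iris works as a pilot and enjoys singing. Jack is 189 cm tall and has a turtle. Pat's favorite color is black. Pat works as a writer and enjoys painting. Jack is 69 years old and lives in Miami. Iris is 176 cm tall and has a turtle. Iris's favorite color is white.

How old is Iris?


Iris is 60 years old

60


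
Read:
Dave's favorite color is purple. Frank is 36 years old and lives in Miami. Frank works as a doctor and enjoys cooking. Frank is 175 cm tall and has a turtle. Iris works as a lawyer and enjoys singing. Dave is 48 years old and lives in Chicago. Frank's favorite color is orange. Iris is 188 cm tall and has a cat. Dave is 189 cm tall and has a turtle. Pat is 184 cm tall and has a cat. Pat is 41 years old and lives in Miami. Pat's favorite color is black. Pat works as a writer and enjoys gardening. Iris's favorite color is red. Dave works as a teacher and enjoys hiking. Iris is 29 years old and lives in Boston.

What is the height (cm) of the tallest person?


Tallest: Dave at 189 cm

189


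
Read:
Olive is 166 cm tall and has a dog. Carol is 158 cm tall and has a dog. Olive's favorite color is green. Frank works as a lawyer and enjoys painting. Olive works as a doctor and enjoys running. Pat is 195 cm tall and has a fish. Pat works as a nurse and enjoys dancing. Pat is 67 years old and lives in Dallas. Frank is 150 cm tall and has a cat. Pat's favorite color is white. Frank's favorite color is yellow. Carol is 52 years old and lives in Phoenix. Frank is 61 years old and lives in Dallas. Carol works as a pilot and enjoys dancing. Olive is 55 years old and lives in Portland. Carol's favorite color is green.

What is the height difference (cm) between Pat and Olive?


|195 - 166| = 29

29


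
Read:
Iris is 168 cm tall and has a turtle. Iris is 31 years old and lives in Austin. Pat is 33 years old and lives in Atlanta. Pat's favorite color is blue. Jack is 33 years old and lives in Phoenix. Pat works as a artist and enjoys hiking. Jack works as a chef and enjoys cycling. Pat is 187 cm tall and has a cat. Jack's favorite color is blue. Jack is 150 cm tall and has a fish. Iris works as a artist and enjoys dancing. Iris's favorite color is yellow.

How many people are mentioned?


People: Pat, Jack, Iris. Count = 3

3


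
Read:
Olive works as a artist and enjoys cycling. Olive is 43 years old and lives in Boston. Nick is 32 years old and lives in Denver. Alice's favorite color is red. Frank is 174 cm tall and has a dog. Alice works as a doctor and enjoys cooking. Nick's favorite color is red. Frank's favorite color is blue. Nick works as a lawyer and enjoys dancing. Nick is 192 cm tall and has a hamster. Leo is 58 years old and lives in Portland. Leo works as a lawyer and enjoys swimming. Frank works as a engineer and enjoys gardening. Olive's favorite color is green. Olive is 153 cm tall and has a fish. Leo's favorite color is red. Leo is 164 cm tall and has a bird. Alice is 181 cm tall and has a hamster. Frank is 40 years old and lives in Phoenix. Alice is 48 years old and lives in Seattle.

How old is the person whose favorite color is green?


Person with favorite color=green is Olive, age 43

43


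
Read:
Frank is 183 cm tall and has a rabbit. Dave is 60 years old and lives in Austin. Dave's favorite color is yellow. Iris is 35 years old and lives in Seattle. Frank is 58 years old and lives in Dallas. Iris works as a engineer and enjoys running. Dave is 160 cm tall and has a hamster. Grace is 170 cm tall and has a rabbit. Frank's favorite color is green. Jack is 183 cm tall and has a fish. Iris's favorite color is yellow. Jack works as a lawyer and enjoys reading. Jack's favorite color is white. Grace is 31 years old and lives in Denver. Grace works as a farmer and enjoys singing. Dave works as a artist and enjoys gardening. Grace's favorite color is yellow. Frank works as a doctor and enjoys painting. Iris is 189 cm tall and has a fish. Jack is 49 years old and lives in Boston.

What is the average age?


Sum=233, n=5, avg=46.6

46.6


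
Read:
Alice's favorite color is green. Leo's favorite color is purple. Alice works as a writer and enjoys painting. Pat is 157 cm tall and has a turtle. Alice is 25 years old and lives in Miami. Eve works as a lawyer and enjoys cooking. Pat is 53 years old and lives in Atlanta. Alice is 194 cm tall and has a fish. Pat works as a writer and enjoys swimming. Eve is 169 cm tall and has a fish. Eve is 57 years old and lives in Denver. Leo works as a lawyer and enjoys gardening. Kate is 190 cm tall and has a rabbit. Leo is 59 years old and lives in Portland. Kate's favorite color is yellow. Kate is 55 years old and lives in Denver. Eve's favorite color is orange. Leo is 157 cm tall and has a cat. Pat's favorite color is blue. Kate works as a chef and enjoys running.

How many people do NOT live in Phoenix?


Not in Phoenix: 5

5


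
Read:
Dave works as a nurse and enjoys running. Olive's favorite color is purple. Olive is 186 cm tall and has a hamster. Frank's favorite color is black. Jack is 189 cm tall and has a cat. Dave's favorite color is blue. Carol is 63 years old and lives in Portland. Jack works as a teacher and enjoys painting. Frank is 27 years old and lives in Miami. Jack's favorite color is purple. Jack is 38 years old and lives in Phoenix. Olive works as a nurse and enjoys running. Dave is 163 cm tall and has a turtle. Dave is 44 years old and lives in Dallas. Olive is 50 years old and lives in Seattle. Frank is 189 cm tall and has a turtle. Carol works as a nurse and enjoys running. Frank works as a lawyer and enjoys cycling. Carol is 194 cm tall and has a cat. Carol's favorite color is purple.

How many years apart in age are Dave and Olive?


44 vs 50, diff = 6

6


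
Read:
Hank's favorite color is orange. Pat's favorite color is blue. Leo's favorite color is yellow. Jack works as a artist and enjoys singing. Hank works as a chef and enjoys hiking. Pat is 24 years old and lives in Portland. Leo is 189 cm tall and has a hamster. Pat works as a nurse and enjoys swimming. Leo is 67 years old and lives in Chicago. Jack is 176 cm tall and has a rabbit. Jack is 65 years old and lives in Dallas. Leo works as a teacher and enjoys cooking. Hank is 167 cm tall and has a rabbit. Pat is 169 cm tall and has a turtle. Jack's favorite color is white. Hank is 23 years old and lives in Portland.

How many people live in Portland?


Count in Portland: 2

2


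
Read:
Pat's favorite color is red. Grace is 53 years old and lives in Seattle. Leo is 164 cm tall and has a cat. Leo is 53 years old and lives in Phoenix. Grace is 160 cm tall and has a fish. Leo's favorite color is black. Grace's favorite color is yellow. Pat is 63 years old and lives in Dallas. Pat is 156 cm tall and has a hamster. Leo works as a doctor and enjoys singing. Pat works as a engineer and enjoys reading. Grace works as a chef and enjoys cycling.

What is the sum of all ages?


53+53+63 = 169

169


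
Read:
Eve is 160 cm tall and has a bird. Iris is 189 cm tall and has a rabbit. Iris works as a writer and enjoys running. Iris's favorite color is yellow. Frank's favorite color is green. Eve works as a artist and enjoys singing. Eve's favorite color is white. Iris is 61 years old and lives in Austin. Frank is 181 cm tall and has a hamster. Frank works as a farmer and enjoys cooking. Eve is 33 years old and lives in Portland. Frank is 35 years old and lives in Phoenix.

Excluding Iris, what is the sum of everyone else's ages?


Sum (excluding Iris): 68

68


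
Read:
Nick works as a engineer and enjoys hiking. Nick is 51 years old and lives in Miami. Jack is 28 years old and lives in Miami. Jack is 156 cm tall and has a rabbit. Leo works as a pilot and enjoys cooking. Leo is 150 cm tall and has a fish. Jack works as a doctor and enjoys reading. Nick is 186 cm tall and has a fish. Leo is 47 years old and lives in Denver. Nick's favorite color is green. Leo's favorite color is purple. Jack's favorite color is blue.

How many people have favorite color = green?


Count: 1

1


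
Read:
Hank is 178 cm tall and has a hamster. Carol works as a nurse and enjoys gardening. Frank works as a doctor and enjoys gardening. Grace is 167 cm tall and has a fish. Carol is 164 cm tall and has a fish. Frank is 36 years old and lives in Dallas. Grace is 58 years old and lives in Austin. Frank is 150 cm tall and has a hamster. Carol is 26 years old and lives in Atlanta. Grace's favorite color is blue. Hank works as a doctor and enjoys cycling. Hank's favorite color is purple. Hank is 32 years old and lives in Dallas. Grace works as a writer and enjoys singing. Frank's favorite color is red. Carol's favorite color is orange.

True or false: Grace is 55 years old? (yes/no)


Grace is actually 58. no

no


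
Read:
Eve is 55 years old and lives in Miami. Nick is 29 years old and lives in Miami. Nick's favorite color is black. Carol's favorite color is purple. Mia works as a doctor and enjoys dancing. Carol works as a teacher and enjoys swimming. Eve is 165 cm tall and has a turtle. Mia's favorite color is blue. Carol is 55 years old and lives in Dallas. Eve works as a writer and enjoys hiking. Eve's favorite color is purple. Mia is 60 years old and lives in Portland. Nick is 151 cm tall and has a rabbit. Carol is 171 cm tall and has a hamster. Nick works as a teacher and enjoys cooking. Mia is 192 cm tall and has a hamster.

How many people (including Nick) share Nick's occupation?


Nick is a teacher. Count = 2

2


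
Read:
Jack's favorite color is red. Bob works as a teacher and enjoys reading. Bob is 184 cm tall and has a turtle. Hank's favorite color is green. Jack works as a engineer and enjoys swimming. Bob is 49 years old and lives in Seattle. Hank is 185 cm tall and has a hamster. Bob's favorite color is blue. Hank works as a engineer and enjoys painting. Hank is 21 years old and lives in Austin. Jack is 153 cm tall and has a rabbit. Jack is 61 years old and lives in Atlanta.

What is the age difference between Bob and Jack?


|49 - 61| = 12

12


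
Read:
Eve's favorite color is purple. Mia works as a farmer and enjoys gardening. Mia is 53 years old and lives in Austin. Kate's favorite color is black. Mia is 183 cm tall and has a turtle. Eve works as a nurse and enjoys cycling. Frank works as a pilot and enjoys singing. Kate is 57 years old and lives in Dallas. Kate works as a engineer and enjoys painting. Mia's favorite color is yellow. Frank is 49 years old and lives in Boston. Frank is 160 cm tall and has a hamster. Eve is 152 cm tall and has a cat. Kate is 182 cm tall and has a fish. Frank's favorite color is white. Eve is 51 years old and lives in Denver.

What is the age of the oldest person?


Oldest: Kate at 57

57


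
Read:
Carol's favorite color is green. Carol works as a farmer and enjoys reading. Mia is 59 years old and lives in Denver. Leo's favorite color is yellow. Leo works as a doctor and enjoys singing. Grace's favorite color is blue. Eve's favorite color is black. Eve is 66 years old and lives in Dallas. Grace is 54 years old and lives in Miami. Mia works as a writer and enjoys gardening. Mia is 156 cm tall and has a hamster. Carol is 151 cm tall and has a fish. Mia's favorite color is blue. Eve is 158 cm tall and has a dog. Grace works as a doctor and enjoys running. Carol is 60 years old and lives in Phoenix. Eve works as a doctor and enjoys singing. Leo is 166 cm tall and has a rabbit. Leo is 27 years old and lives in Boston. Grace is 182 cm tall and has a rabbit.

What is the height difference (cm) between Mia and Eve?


|156 - 158| = 2

2


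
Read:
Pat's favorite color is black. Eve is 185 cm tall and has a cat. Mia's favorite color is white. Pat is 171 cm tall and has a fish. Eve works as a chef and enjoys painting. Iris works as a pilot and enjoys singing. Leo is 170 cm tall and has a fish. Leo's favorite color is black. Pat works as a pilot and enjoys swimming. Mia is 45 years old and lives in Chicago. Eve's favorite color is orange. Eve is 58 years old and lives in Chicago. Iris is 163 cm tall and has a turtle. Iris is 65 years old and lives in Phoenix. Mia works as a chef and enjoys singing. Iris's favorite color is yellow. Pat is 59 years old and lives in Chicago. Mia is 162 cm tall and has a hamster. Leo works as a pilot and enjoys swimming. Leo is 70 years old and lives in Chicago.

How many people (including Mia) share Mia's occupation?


Mia is a chef. Count = 2

2


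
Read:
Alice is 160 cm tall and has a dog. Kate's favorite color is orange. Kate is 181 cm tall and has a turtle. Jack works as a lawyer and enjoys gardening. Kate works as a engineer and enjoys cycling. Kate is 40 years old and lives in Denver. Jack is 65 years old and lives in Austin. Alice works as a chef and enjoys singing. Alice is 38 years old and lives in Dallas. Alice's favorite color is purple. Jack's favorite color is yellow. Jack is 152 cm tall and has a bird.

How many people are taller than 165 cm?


Taller than 165: 1

1


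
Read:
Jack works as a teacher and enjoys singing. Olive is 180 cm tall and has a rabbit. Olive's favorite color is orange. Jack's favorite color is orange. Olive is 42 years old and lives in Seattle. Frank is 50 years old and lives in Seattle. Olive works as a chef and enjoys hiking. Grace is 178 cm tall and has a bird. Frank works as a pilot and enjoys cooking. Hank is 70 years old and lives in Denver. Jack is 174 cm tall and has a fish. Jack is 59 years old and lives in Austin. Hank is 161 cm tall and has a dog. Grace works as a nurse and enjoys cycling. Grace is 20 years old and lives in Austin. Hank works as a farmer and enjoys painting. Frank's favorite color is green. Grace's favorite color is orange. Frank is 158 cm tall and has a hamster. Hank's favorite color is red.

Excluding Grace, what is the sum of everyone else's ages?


Sum (excluding Grace): 221

221


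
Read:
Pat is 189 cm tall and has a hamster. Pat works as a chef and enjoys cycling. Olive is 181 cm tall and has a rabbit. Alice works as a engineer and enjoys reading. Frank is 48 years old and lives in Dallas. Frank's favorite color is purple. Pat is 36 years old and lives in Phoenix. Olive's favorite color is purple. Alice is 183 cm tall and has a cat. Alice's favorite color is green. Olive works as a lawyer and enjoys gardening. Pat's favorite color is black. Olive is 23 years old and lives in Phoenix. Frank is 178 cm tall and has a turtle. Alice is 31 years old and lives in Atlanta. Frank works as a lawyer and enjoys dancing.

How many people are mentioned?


People: Frank, Alice, Olive, Pat. Count = 4

4


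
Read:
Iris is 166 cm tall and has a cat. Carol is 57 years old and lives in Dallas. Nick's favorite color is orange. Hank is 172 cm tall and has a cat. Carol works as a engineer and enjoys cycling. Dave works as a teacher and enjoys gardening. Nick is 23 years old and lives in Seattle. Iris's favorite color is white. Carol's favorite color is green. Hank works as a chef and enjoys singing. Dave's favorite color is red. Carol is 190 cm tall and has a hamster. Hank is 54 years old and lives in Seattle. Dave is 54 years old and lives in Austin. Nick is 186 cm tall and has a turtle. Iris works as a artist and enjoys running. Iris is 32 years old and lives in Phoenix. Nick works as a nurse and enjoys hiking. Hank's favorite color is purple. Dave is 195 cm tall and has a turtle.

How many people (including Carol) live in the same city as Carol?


Carol lives in Dallas. Count = 1

1


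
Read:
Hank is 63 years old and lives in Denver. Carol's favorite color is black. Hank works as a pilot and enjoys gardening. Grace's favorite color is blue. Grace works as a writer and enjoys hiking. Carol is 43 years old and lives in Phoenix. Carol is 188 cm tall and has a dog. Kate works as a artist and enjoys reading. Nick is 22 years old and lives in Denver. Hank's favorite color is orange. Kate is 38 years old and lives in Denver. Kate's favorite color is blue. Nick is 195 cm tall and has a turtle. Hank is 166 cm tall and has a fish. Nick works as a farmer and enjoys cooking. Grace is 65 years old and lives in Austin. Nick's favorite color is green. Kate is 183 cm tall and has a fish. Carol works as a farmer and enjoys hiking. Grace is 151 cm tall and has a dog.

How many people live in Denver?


Count in Denver: 3

3


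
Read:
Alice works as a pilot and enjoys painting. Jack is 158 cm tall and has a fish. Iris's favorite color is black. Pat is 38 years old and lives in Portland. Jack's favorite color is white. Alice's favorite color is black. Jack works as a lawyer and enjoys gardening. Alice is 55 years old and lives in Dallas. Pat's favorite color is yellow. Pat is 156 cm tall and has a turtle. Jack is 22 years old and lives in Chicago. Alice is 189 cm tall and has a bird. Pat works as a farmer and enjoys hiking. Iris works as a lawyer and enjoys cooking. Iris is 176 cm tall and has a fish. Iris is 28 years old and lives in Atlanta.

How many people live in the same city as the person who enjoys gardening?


Person with hobby gardening is Jack, city Chicago. Count = 1

1


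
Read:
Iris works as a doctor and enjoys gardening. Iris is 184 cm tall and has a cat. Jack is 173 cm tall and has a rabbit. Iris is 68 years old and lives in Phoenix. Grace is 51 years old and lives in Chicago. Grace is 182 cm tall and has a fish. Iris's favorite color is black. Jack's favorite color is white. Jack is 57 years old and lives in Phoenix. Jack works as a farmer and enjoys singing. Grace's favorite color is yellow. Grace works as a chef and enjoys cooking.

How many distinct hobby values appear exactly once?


Unique hobby values: 3

3


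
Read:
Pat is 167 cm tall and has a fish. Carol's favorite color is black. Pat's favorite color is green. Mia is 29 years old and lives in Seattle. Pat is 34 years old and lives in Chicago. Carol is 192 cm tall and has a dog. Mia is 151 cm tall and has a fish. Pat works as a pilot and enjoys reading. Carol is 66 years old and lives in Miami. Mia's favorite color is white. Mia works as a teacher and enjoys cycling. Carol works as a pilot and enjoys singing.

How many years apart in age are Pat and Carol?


34 vs 66, diff = 32

32


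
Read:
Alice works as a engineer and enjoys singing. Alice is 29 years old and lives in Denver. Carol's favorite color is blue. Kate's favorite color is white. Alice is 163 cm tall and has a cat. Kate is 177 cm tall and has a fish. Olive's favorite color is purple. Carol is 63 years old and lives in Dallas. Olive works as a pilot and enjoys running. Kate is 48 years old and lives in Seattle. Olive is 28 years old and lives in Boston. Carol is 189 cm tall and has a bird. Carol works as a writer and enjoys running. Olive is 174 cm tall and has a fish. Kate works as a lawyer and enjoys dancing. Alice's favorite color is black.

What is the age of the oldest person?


Oldest: Carol at 63

63
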